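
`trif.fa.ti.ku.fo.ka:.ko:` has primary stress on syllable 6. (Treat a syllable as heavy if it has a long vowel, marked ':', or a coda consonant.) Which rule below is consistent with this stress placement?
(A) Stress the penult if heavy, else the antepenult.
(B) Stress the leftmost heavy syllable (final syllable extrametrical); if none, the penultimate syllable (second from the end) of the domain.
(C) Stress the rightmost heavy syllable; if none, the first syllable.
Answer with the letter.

Rule A → syllable 6 ✓.
Rule B → syllable 1 (observed: 6).
Rule C → syllable 7 (observed: 6).

A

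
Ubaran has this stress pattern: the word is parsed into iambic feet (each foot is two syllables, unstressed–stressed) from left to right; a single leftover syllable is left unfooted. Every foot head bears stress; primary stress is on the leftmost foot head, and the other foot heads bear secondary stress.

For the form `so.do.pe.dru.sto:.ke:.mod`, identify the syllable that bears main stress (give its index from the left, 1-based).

Parse left to right into iambic (σˈσ) feet: (so.ˈdo) (pe.ˈdru) (sto:.ˈke:) mod. Syllable 7 is left unfooted.
Foot heads (stressed positions): 2, 4, 6.
End Rule Leftmost: primary stress on the leftmost head = syllable 2.
Primary stress: syllable 2 → so.ˈdo.pe.dru.sto:.ke:.mod.

2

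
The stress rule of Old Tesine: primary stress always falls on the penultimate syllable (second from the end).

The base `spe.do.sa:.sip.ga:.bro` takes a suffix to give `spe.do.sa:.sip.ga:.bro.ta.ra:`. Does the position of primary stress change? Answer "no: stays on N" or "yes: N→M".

Base `spe.do.sa:.sip.ga:.bro` (6 syllables):
  The word has 6 syllables; the penultimate syllable (second from the end) is syllable 5 (ga:).
  → primary stress on syllable 5.
Suffixed `spe.do.sa:.sip.ga:.bro.ta.ra:` (8 syllables):
  The word has 8 syllables; the penultimate syllable (second from the end) is syllable 7 (ta).
  → primary stress on syllable 7.

yes: 5→7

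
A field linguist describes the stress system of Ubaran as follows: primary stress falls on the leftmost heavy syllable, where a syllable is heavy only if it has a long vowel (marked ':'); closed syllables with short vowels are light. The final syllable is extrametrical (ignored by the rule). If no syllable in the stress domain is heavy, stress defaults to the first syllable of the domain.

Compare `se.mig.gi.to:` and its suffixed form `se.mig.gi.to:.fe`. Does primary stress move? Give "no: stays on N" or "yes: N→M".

yes: 1→4

Base `se.mig.gi.to:` (4 syllables):
  The final syllable (4, to:) is extrametrical; the stress domain is syllables 1–3.
  Weights: 1 se L, 2 mig L, 3 gi L.
  No heavy syllable in the domain; default to the first syllable of the domain = syllable 1.
  → primary stress on syllable 1.
Suffixed `se.mig.gi.to:.fe` (5 syllables):
  The final syllable (5, fe) is extrametrical; the stress domain is syllables 1–4.
  Weights: 1 se L, 2 mig L, 3 gi L, 4 to: H.
  Heavy syllables in the domain: 4. The leftmost is syllable 4 (to:).
  → primary stress on syllable 4.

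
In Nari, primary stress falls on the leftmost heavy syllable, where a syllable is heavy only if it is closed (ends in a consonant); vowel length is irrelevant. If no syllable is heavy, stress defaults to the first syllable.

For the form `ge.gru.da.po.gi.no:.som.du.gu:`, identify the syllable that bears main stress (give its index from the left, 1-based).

7

Weights: 1 ge L, 2 gru L, 3 da L, 4 po L, 5 gi L, 6 no: L, 7 som H, 8 du L, 9 gu: L.
Heavy syllables in the domain: 7. The leftmost is syllable 7 (som).
Primary stress: syllable 7 → ge.gru.da.po.gi.no:.ˈsom.du.gu:.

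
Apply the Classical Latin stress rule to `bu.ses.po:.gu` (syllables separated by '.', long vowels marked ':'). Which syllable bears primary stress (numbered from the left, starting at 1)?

Classical Latin: stress the penult if heavy (long vowel or closed), else the antepenult.
Weights: 2 ses H, 3 po: H, 4 gu L.
The penult (syllable 3, po:) is heavy, so it takes stress.
Stress on syllable 3: bu.ses.ˈpo:.gu.

3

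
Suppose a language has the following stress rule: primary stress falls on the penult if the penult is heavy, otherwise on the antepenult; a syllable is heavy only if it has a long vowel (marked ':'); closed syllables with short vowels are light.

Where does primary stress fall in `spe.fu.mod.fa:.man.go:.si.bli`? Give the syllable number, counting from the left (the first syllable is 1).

6

Weights: 6 go: H, 7 si L, 8 bli L.
The penult (syllable 7, si) is light, so stress falls on the antepenult (syllable 6, go:).
Primary stress: syllable 6 → spe.fu.mod.fa:.man.ˈgo:.si.bli.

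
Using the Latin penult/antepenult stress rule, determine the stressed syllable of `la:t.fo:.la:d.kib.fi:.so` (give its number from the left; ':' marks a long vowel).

5

Classical Latin: stress the penult if heavy (long vowel or closed), else the antepenult.
Weights: 4 kib H, 5 fi: H, 6 so L.
The penult (syllable 5, fi:) is heavy, so it takes stress.
Stress on syllable 5: la:t.fo:.la:d.kib.ˈfi:.so.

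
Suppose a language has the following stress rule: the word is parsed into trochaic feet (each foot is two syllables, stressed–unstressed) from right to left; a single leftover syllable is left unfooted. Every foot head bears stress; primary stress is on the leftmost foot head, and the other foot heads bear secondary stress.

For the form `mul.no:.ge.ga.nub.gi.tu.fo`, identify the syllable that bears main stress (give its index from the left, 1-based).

Parse right to left into trochaic (ˈσσ) feet: (ˈmul.no:) (ˈge.ga) (ˈnub.gi) (ˈtu.fo).
Foot heads (stressed positions): 1, 3, 5, 7.
End Rule Leftmost: primary stress on the leftmost head = syllable 1.
Primary stress: syllable 1 → ˈmul.no:.ge.ga.nub.gi.tu.fo.

1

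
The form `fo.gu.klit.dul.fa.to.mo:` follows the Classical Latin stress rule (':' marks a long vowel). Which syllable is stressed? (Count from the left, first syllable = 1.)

5

Classical Latin: stress the penult if heavy (long vowel or closed), else the antepenult.
Weights: 5 fa L, 6 to L, 7 mo: H.
The penult (syllable 6, to) is light, so stress falls on the antepenult (syllable 5, fa).
Stress on syllable 5: fo.gu.klit.dul.ˈfa.to.mo:.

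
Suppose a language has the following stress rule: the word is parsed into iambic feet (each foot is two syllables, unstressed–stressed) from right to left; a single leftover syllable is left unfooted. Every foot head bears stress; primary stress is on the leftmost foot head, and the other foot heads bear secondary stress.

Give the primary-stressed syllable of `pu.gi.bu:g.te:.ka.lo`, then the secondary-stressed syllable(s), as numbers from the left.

Parse right to left into iambic (σˈσ) feet: (pu.ˈgi) (bu:g.ˈte:) (ka.ˈlo).
Foot heads (stressed positions): 2, 4, 6.
End Rule Leftmost: primary stress on the leftmost head = syllable 2.
Secondary stress on 4, 6: pu.ˈgi.bu:g.ˌte:.ka.ˌlo.

primary 2, secondary 4, 6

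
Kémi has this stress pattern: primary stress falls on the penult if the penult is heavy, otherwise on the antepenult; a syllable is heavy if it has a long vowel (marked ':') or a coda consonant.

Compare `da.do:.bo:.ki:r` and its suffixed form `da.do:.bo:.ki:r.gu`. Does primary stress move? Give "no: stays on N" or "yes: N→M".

Base `da.do:.bo:.ki:r` (4 syllables):
  Weights: 2 do: H, 3 bo: H, 4 ki:r H.
  The penult (syllable 3, bo:) is heavy, so it takes stress.
  → primary stress on syllable 3.
Suffixed `da.do:.bo:.ki:r.gu` (5 syllables):
  Weights: 3 bo: H, 4 ki:r H, 5 gu L.
  The penult (syllable 4, ki:r) is heavy, so it takes stress.
  → primary stress on syllable 4.

yes: 3→4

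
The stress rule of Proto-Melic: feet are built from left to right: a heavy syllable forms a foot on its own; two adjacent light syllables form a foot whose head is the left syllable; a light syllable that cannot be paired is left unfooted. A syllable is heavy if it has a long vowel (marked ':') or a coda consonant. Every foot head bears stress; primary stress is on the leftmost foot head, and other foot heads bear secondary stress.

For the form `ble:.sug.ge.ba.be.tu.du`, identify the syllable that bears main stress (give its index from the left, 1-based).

Weights: 1 ble: H, 2 sug H, 3 ge L, 4 ba L, 5 be L, 6 tu L, 7 du L.
Parse left to right (heavy = foot alone; LL = one foot; stranded L unfooted): (ˈble:) (ˈsug) (ˈge.ba) (ˈbe.tu) du.
Foot heads: 1, 2, 3, 5.
Primary stress on the leftmost head = syllable 1.
Primary stress: syllable 1 → ˈble:.sug.ge.ba.be.tu.du.

1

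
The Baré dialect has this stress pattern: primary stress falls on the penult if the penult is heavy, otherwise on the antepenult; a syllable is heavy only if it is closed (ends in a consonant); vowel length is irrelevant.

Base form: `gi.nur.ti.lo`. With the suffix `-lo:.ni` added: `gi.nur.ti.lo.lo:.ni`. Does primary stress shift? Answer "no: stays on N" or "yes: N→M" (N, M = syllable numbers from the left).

yes: 2→4

Base `gi.nur.ti.lo` (4 syllables):
  Weights: 2 nur H, 3 ti L, 4 lo L.
  The penult (syllable 3, ti) is light, so stress falls on the antepenult (syllable 2, nur).
  → primary stress on syllable 2.
Suffixed `gi.nur.ti.lo.lo:.ni` (6 syllables):
  Weights: 4 lo L, 5 lo: L, 6 ni L.
  The penult (syllable 5, lo:) is light, so stress falls on the antepenult (syllable 4, lo).
  → primary stress on syllable 4.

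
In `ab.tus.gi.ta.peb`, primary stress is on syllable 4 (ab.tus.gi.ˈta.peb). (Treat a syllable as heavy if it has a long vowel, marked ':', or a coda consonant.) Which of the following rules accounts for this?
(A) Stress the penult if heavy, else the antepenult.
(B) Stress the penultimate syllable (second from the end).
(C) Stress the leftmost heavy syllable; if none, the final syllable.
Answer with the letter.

B

Rule A → syllable 3 (observed: 4).
Rule B → syllable 4 ✓.
Rule C → syllable 1 (observed: 4).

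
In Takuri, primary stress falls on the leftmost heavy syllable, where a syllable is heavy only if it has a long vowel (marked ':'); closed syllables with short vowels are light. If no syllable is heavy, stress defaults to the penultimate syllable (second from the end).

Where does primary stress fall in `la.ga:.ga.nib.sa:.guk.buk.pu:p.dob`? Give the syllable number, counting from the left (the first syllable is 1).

2

Weights: 1 la L, 2 ga: H, 3 ga L, 4 nib L, 5 sa: H, 6 guk L, 7 buk L, 8 pu:p H, 9 dob L.
Heavy syllables in the domain: 2, 5, 8. The leftmost is syllable 2 (ga:).
Primary stress: syllable 2 → la.ˈga:.ga.nib.sa:.guk.buk.pu:p.dob.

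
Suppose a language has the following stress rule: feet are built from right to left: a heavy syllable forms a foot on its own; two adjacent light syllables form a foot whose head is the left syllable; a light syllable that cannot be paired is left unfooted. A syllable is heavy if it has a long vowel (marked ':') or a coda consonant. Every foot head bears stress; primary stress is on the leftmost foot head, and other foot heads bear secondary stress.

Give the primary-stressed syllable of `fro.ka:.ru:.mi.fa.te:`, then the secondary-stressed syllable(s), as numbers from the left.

Weights: 1 fro L, 2 ka: H, 3 ru: H, 4 mi L, 5 fa L, 6 te: H.
Parse right to left (heavy = foot alone; LL = one foot; stranded L unfooted): fro (ˈka:) (ˈru:) (ˈmi.fa) (ˈte:).
Foot heads: 2, 3, 4, 6.
Primary stress on the leftmost head = syllable 2.
Secondary stress on 3, 4, 6: fro.ˈka:.ˌru:.ˌmi.fa.ˌte:.

primary 2, secondary 3, 4, 6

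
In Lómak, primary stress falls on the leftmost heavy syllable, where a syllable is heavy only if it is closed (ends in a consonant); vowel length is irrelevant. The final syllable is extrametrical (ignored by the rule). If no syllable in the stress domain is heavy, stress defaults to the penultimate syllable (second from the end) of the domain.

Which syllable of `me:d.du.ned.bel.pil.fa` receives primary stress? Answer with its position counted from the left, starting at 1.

The final syllable (6, fa) is extrametrical; the stress domain is syllables 1–5.
Weights: 1 me:d H, 2 du L, 3 ned H, 4 bel H, 5 pil H.
Heavy syllables in the domain: 1, 3, 4, 5. The leftmost is syllable 1 (me:d).
Primary stress: syllable 1 → ˈme:d.du.ned.bel.pil.fa.

1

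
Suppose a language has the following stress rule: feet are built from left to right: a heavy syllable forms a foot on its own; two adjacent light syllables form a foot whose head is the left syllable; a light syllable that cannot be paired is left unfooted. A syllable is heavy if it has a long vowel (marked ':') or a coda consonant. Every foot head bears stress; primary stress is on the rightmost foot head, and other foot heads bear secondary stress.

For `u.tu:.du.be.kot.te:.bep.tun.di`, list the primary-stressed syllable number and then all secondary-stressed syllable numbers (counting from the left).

Weights: 1 u L, 2 tu: H, 3 du L, 4 be L, 5 kot H, 6 te: H, 7 bep H, 8 tun H, 9 di L.
Parse left to right (heavy = foot alone; LL = one foot; stranded L unfooted): u (ˈtu:) (ˈdu.be) (ˈkot) (ˈte:) (ˈbep) (ˈtun) di.
Foot heads: 2, 3, 5, 6, 7, 8.
Primary stress on the rightmost head = syllable 8.
Secondary stress on 2, 3, 5, 6, 7: u.ˌtu:.ˌdu.be.ˌkot.ˌte:.ˌbep.ˈtun.di.

primary 8, secondary 2, 3, 5, 6, 7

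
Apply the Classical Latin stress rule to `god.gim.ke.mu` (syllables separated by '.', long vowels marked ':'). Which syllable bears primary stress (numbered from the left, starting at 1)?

2

Classical Latin: stress the penult if heavy (long vowel or closed), else the antepenult.
Weights: 2 gim H, 3 ke L, 4 mu L.
The penult (syllable 3, ke) is light, so stress falls on the antepenult (syllable 2, gim).
Stress on syllable 2: god.ˈgim.ke.mu.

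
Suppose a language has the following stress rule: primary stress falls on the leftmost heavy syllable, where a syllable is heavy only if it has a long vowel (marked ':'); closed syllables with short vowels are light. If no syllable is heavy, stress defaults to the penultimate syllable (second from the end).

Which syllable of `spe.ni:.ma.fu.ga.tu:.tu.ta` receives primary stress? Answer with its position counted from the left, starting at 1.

2

Weights: 1 spe L, 2 ni: H, 3 ma L, 4 fu L, 5 ga L, 6 tu: H, 7 tu L, 8 ta L.
Heavy syllables in the domain: 2, 6. The leftmost is syllable 2 (ni:).
Primary stress: syllable 2 → spe.ˈni:.ma.fu.ga.tu:.tu.ta.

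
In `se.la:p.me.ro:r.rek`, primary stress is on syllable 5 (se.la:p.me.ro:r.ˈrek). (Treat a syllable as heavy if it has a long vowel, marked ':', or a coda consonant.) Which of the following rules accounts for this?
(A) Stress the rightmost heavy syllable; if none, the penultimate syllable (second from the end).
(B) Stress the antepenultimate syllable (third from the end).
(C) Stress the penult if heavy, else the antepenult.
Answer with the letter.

Rule A → syllable 5 ✓.
Rule B → syllable 3 (observed: 5).
Rule C → syllable 4 (observed: 5).

A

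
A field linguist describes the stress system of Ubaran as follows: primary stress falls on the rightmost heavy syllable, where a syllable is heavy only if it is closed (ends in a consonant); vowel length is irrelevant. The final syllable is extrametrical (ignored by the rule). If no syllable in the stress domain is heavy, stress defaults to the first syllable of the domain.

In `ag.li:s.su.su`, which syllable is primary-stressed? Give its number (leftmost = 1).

The final syllable (4, su) is extrametrical; the stress domain is syllables 1–3.
Weights: 1 ag H, 2 li:s H, 3 su L.
Heavy syllables in the domain: 1, 2. The rightmost is syllable 2 (li:s).
Primary stress: syllable 2 → ag.ˈli:s.su.su.

2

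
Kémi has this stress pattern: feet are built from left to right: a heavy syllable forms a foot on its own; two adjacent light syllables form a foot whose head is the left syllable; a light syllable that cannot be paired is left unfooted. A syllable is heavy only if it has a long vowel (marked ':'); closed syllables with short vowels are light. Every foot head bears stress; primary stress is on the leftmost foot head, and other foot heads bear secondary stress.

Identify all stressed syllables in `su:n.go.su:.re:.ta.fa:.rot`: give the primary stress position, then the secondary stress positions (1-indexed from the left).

Weights: 1 su:n H, 2 go L, 3 su: H, 4 re: H, 5 ta L, 6 fa: H, 7 rot L.
Parse left to right (heavy = foot alone; LL = one foot; stranded L unfooted): (ˈsu:n) go (ˈsu:) (ˈre:) ta (ˈfa:) rot.
Foot heads: 1, 3, 4, 6.
Primary stress on the leftmost head = syllable 1.
Secondary stress on 3, 4, 6: ˈsu:n.go.ˌsu:.ˌre:.ta.ˌfa:.rot.

primary 1, secondary 3, 4, 6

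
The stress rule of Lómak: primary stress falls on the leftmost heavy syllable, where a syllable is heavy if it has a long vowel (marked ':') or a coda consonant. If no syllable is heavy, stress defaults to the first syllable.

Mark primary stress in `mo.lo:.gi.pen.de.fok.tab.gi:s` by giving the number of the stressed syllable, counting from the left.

Weights: 1 mo L, 2 lo: H, 3 gi L, 4 pen H, 5 de L, 6 fok H, 7 tab H, 8 gi:s H.
Heavy syllables in the domain: 2, 4, 6, 7, 8. The leftmost is syllable 2 (lo:).
Primary stress: syllable 2 → mo.ˈlo:.gi.pen.de.fok.tab.gi:s.

2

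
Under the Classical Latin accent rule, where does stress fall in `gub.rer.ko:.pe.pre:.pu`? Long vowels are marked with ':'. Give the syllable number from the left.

Classical Latin: stress the penult if heavy (long vowel or closed), else the antepenult.
Weights: 4 pe L, 5 pre: H, 6 pu L.
The penult (syllable 5, pre:) is heavy, so it takes stress.
Stress on syllable 5: gub.rer.ko:.pe.ˈpre:.pu.

5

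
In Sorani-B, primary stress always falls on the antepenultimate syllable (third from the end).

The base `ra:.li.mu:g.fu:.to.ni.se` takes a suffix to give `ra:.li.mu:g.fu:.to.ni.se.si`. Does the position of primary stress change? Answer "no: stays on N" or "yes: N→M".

Base `ra:.li.mu:g.fu:.to.ni.se` (7 syllables):
  The word has 7 syllables; the antepenultimate syllable (third from the end) is syllable 5 (to).
  → primary stress on syllable 5.
Suffixed `ra:.li.mu:g.fu:.to.ni.se.si` (8 syllables):
  The word has 8 syllables; the antepenultimate syllable (third from the end) is syllable 6 (ni).
  → primary stress on syllable 6.

yes: 5→6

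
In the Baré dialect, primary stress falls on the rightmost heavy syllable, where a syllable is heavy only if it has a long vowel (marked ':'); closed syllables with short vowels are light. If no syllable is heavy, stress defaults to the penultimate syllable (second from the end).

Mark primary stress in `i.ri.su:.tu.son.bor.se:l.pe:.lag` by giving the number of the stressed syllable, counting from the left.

Weights: 1 i L, 2 ri L, 3 su: H, 4 tu L, 5 son L, 6 bor L, 7 se:l H, 8 pe: H, 9 lag L.
Heavy syllables in the domain: 3, 7, 8. The rightmost is syllable 8 (pe:).
Primary stress: syllable 8 → i.ri.su:.tu.son.bor.se:l.ˈpe:.lag.

8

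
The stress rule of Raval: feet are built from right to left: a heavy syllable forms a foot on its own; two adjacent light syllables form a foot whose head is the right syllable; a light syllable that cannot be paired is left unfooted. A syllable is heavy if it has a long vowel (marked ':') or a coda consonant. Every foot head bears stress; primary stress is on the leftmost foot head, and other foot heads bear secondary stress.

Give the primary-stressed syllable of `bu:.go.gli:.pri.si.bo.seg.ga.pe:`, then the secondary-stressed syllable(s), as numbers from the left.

primary 1, secondary 3, 6, 7, 9

Weights: 1 bu: H, 2 go L, 3 gli: H, 4 pri L, 5 si L, 6 bo L, 7 seg H, 8 ga L, 9 pe: H.
Parse right to left (heavy = foot alone; LL = one foot; stranded L unfooted): (ˈbu:) go (ˈgli:) pri (si.ˈbo) (ˈseg) ga (ˈpe:).
Foot heads: 1, 3, 6, 7, 9.
Primary stress on the leftmost head = syllable 1.
Secondary stress on 3, 6, 7, 9: ˈbu:.go.ˌgli:.pri.si.ˌbo.ˌseg.ga.ˌpe:.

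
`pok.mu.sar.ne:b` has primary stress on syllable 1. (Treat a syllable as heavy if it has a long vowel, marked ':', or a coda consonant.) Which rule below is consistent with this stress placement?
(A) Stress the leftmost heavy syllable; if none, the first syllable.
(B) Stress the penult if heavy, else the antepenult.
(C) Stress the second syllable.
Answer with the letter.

A

Rule A → syllable 1 ✓.
Rule B → syllable 3 (observed: 1).
Rule C → syllable 2 (observed: 1).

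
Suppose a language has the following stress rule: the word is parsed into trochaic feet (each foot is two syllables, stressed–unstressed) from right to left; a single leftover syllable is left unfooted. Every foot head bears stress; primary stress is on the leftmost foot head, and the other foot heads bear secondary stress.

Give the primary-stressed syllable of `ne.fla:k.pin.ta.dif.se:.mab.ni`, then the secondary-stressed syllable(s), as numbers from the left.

primary 1, secondary 3, 5, 7

Parse right to left into trochaic (ˈσσ) feet: (ˈne.fla:k) (ˈpin.ta) (ˈdif.se:) (ˈmab.ni).
Foot heads (stressed positions): 1, 3, 5, 7.
End Rule Leftmost: primary stress on the leftmost head = syllable 1.
Secondary stress on 3, 5, 7: ˈne.fla:k.ˌpin.ta.ˌdif.se:.ˌmab.ni.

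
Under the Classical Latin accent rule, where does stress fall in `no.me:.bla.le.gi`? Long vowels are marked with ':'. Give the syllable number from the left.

Classical Latin: stress the penult if heavy (long vowel or closed), else the antepenult.
Weights: 3 bla L, 4 le L, 5 gi L.
The penult (syllable 4, le) is light, so stress falls on the antepenult (syllable 3, bla).
Stress on syllable 3: no.me:.ˈbla.le.gi.

3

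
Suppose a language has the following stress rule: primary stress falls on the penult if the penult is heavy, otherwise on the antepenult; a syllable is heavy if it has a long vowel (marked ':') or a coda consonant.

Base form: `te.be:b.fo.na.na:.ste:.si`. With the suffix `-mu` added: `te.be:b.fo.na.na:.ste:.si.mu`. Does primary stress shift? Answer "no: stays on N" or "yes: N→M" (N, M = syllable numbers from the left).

Base `te.be:b.fo.na.na:.ste:.si` (7 syllables):
  Weights: 5 na: H, 6 ste: H, 7 si L.
  The penult (syllable 6, ste:) is heavy, so it takes stress.
  → primary stress on syllable 6.
Suffixed `te.be:b.fo.na.na:.ste:.si.mu` (8 syllables):
  Weights: 6 ste: H, 7 si L, 8 mu L.
  The penult (syllable 7, si) is light, so stress falls on the antepenult (syllable 6, ste:).
  → primary stress on syllable 6.

no: stays on 6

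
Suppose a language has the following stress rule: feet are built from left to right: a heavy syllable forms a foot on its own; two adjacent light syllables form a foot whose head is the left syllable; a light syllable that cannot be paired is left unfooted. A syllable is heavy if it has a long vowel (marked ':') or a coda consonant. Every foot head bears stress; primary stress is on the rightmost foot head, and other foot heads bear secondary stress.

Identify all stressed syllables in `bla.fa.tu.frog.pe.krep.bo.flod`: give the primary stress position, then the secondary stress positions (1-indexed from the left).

primary 8, secondary 1, 4, 6

Weights: 1 bla L, 2 fa L, 3 tu L, 4 frog H, 5 pe L, 6 krep H, 7 bo L, 8 flod H.
Parse left to right (heavy = foot alone; LL = one foot; stranded L unfooted): (ˈbla.fa) tu (ˈfrog) pe (ˈkrep) bo (ˈflod).
Foot heads: 1, 4, 6, 8.
Primary stress on the rightmost head = syllable 8.
Secondary stress on 1, 4, 6: ˌbla.fa.tu.ˌfrog.pe.ˌkrep.bo.ˈflod.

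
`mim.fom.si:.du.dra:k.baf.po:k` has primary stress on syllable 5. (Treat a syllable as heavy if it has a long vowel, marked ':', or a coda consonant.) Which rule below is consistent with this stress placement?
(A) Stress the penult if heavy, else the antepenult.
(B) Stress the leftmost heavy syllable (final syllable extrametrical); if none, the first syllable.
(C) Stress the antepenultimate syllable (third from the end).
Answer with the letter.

C

Rule A → syllable 6 (observed: 5).
Rule B → syllable 1 (observed: 5).
Rule C → syllable 5 ✓.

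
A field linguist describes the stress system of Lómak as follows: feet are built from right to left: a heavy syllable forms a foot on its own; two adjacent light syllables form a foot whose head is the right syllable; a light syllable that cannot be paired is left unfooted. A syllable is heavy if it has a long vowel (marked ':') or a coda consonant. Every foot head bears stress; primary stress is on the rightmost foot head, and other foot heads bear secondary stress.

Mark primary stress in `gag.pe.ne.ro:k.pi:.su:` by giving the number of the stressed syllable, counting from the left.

Weights: 1 gag H, 2 pe L, 3 ne L, 4 ro:k H, 5 pi: H, 6 su: H.
Parse right to left (heavy = foot alone; LL = one foot; stranded L unfooted): (ˈgag) (pe.ˈne) (ˈro:k) (ˈpi:) (ˈsu:).
Foot heads: 1, 3, 4, 5, 6.
Primary stress on the rightmost head = syllable 6.
Primary stress: syllable 6 → gag.pe.ne.ro:k.pi:.ˈsu:.

6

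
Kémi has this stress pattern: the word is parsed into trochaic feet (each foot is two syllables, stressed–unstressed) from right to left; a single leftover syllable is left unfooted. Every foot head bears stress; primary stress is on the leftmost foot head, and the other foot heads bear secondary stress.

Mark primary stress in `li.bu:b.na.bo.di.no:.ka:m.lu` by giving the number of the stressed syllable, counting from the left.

Parse right to left into trochaic (ˈσσ) feet: (ˈli.bu:b) (ˈna.bo) (ˈdi.no:) (ˈka:m.lu).
Foot heads (stressed positions): 1, 3, 5, 7.
End Rule Leftmost: primary stress on the leftmost head = syllable 1.
Primary stress: syllable 1 → ˈli.bu:b.na.bo.di.no:.ka:m.lu.

1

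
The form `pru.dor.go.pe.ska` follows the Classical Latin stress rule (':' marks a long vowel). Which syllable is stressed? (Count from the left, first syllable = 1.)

Classical Latin: stress the penult if heavy (long vowel or closed), else the antepenult.
Weights: 3 go L, 4 pe L, 5 ska L.
The penult (syllable 4, pe) is light, so stress falls on the antepenult (syllable 3, go).
Stress on syllable 3: pru.dor.ˈgo.pe.ska.

3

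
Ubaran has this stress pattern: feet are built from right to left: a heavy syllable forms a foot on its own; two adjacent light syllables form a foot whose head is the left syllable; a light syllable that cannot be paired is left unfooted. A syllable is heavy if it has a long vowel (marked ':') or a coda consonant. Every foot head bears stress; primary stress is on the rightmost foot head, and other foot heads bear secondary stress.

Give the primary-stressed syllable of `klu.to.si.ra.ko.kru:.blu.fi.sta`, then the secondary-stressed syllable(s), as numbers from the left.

Weights: 1 klu L, 2 to L, 3 si L, 4 ra L, 5 ko L, 6 kru: H, 7 blu L, 8 fi L, 9 sta L.
Parse right to left (heavy = foot alone; LL = one foot; stranded L unfooted): klu (ˈto.si) (ˈra.ko) (ˈkru:) blu (ˈfi.sta).
Foot heads: 2, 4, 6, 8.
Primary stress on the rightmost head = syllable 8.
Secondary stress on 2, 4, 6: klu.ˌto.si.ˌra.ko.ˌkru:.blu.ˈfi.sta.

primary 8, secondary 2, 4, 6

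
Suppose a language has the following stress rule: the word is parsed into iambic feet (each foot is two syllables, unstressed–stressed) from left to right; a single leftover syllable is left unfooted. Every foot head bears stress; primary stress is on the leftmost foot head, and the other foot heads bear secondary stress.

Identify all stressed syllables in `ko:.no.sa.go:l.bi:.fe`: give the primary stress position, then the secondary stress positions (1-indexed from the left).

Parse left to right into iambic (σˈσ) feet: (ko:.ˈno) (sa.ˈgo:l) (bi:.ˈfe).
Foot heads (stressed positions): 2, 4, 6.
End Rule Leftmost: primary stress on the leftmost head = syllable 2.
Secondary stress on 4, 6: ko:.ˈno.sa.ˌgo:l.bi:.ˌfe.

primary 2, secondary 4, 6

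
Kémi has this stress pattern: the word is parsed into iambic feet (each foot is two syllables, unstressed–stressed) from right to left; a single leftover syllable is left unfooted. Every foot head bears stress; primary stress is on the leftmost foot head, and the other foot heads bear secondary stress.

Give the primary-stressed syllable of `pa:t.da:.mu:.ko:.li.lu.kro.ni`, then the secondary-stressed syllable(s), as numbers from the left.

primary 2, secondary 4, 6, 8

Parse right to left into iambic (σˈσ) feet: (pa:t.ˈda:) (mu:.ˈko:) (li.ˈlu) (kro.ˈni).
Foot heads (stressed positions): 2, 4, 6, 8.
End Rule Leftmost: primary stress on the leftmost head = syllable 2.
Secondary stress on 4, 6, 8: pa:t.ˈda:.mu:.ˌko:.li.ˌlu.kro.ˌni.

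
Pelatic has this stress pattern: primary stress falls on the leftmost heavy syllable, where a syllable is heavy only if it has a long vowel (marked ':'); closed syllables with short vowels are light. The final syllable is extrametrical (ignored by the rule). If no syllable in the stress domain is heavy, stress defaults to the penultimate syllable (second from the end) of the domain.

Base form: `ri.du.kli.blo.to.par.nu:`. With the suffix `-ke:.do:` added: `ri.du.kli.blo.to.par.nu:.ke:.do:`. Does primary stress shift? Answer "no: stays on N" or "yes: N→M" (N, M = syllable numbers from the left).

Base `ri.du.kli.blo.to.par.nu:` (7 syllables):
  The final syllable (7, nu:) is extrametrical; the stress domain is syllables 1–6.
  Weights: 1 ri L, 2 du L, 3 kli L, 4 blo L, 5 to L, 6 par L.
  No heavy syllable in the domain; default to the penultimate syllable (second from the end) of the domain = syllable 5.
  → primary stress on syllable 5.
Suffixed `ri.du.kli.blo.to.par.nu:.ke:.do:` (9 syllables):
  The final syllable (9, do:) is extrametrical; the stress domain is syllables 1–8.
  Weights: 1 ri L, 2 du L, 3 kli L, 4 blo L, 5 to L, 6 par L, 7 nu: H, 8 ke: H.
  Heavy syllables in the domain: 7, 8. The leftmost is syllable 7 (nu:).
  → primary stress on syllable 7.

yes: 5→7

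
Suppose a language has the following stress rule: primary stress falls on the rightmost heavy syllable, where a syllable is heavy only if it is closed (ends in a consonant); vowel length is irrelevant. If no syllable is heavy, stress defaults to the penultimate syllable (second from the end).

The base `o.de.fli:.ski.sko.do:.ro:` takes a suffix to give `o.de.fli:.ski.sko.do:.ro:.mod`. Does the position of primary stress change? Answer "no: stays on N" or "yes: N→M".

Base `o.de.fli:.ski.sko.do:.ro:` (7 syllables):
  Weights: 1 o L, 2 de L, 3 fli: L, 4 ski L, 5 sko L, 6 do: L, 7 ro: L.
  No heavy syllable in the domain; default to the penultimate syllable (second from the end) = syllable 6.
  → primary stress on syllable 6.
Suffixed `o.de.fli:.ski.sko.do:.ro:.mod` (8 syllables):
  Weights: 1 o L, 2 de L, 3 fli: L, 4 ski L, 5 sko L, 6 do: L, 7 ro: L, 8 mod H.
  Heavy syllables in the domain: 8. The rightmost is syllable 8 (mod).
  → primary stress on syllable 8.

yes: 6→8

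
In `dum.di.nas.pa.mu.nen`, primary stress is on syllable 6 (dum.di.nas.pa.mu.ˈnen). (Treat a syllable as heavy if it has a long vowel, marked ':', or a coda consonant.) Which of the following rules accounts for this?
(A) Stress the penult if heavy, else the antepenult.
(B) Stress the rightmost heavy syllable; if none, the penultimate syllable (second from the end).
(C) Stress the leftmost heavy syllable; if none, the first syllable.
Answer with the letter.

Rule A → syllable 4 (observed: 6).
Rule B → syllable 6 ✓.
Rule C → syllable 1 (observed: 6).

B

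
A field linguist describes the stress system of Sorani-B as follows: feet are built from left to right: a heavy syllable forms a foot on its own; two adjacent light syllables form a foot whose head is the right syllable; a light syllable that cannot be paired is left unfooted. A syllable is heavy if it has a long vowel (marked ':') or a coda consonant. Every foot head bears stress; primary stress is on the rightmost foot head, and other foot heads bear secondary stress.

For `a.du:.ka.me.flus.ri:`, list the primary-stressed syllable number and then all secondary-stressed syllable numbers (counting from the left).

primary 6, secondary 2, 4, 5

Weights: 1 a L, 2 du: H, 3 ka L, 4 me L, 5 flus H, 6 ri: H.
Parse left to right (heavy = foot alone; LL = one foot; stranded L unfooted): a (ˈdu:) (ka.ˈme) (ˈflus) (ˈri:).
Foot heads: 2, 4, 5, 6.
Primary stress on the rightmost head = syllable 6.
Secondary stress on 2, 4, 5: a.ˌdu:.ka.ˌme.ˌflus.ˈri:.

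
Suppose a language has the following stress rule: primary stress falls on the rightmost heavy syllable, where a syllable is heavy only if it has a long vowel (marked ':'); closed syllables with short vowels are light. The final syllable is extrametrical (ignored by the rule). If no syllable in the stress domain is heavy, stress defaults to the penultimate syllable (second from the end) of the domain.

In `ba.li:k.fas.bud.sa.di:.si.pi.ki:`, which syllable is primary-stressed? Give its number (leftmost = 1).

6

The final syllable (9, ki:) is extrametrical; the stress domain is syllables 1–8.
Weights: 1 ba L, 2 li:k H, 3 fas L, 4 bud L, 5 sa L, 6 di: H, 7 si L, 8 pi L.
Heavy syllables in the domain: 2, 6. The rightmost is syllable 6 (di:).
Primary stress: syllable 6 → ba.li:k.fas.bud.sa.ˈdi:.si.pi.ki:.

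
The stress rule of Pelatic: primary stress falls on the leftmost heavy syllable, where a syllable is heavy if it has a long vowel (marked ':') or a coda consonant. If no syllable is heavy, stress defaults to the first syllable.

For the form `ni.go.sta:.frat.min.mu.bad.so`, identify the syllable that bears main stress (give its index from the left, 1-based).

Weights: 1 ni L, 2 go L, 3 sta: H, 4 frat H, 5 min H, 6 mu L, 7 bad H, 8 so L.
Heavy syllables in the domain: 3, 4, 5, 7. The leftmost is syllable 3 (sta:).
Primary stress: syllable 3 → ni.go.ˈsta:.frat.min.mu.bad.so.

3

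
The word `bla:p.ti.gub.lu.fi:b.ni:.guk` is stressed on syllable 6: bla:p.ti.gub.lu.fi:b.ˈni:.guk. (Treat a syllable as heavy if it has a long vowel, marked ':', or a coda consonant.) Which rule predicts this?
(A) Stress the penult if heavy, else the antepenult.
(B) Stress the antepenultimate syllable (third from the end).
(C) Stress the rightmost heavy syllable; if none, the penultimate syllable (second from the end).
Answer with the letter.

Rule A → syllable 6 ✓.
Rule B → syllable 5 (observed: 6).
Rule C → syllable 7 (observed: 6).

A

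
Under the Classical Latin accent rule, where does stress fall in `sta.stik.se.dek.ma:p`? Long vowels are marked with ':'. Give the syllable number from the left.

Classical Latin: stress the penult if heavy (long vowel or closed), else the antepenult.
Weights: 3 se L, 4 dek H, 5 ma:p H.
The penult (syllable 4, dek) is heavy, so it takes stress.
Stress on syllable 4: sta.stik.se.ˈdek.ma:p.

4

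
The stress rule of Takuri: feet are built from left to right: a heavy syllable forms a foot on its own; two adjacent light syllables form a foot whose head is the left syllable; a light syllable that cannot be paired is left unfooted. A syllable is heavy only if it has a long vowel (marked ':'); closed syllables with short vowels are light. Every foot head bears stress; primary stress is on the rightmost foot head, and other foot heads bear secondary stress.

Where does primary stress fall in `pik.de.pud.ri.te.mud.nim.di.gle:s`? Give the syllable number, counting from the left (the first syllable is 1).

Weights: 1 pik L, 2 de L, 3 pud L, 4 ri L, 5 te L, 6 mud L, 7 nim L, 8 di L, 9 gle:s H.
Parse left to right (heavy = foot alone; LL = one foot; stranded L unfooted): (ˈpik.de) (ˈpud.ri) (ˈte.mud) (ˈnim.di) (ˈgle:s).
Foot heads: 1, 3, 5, 7, 9.
Primary stress on the rightmost head = syllable 9.
Primary stress: syllable 9 → pik.de.pud.ri.te.mud.nim.di.ˈgle:s.

9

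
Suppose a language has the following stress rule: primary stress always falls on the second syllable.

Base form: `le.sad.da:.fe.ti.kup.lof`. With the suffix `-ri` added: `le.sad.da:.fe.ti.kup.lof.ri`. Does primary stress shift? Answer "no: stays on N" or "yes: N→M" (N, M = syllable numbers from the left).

no: stays on 2

Base `le.sad.da:.fe.ti.kup.lof` (7 syllables):
  The word has 7 syllables; the second syllable is syllable 2 (sad).
  → primary stress on syllable 2.
Suffixed `le.sad.da:.fe.ti.kup.lof.ri` (8 syllables):
  The word has 8 syllables; the second syllable is syllable 2 (sad).
  → primary stress on syllable 2.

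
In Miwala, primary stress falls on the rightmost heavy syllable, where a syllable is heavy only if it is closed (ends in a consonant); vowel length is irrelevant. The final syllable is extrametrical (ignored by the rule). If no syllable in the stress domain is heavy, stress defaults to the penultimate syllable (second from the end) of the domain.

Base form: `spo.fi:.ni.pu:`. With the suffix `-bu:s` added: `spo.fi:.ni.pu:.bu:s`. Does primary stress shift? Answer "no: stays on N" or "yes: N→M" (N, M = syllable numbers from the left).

Base `spo.fi:.ni.pu:` (4 syllables):
  The final syllable (4, pu:) is extrametrical; the stress domain is syllables 1–3.
  Weights: 1 spo L, 2 fi: L, 3 ni L.
  No heavy syllable in the domain; default to the penultimate syllable (second from the end) of the domain = syllable 2.
  → primary stress on syllable 2.
Suffixed `spo.fi:.ni.pu:.bu:s` (5 syllables):
  The final syllable (5, bu:s) is extrametrical; the stress domain is syllables 1–4.
  Weights: 1 spo L, 2 fi: L, 3 ni L, 4 pu: L.
  No heavy syllable in the domain; default to the penultimate syllable (second from the end) of the domain = syllable 3.
  → primary stress on syllable 3.

yes: 2→3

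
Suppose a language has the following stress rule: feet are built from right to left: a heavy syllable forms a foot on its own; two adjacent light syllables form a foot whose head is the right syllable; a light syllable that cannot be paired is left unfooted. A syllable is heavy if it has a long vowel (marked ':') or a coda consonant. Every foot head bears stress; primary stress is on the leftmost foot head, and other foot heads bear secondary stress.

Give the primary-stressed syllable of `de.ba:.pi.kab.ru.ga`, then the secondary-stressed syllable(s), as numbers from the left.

Weights: 1 de L, 2 ba: H, 3 pi L, 4 kab H, 5 ru L, 6 ga L.
Parse right to left (heavy = foot alone; LL = one foot; stranded L unfooted): de (ˈba:) pi (ˈkab) (ru.ˈga).
Foot heads: 2, 4, 6.
Primary stress on the leftmost head = syllable 2.
Secondary stress on 4, 6: de.ˈba:.pi.ˌkab.ru.ˌga.

primary 2, secondary 4, 6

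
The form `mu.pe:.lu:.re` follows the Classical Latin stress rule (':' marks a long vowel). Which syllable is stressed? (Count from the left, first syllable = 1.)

3

Classical Latin: stress the penult if heavy (long vowel or closed), else the antepenult.
Weights: 2 pe: H, 3 lu: H, 4 re L.
The penult (syllable 3, lu:) is heavy, so it takes stress.
Stress on syllable 3: mu.pe:.ˈlu:.re.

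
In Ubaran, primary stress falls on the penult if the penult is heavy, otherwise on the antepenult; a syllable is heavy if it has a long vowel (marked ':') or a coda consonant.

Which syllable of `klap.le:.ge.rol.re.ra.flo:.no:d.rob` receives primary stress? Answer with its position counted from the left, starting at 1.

8

Weights: 7 flo: H, 8 no:d H, 9 rob H.
The penult (syllable 8, no:d) is heavy, so it takes stress.
Primary stress: syllable 8 → klap.le:.ge.rol.re.ra.flo:.ˈno:d.rob.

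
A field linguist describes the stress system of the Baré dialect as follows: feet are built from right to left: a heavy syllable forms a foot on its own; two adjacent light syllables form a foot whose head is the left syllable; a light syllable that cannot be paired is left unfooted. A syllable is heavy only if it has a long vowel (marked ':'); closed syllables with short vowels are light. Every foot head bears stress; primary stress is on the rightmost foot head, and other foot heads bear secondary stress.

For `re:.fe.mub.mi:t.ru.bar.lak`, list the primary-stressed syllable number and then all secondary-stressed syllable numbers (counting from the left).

Weights: 1 re: H, 2 fe L, 3 mub L, 4 mi:t H, 5 ru L, 6 bar L, 7 lak L.
Parse right to left (heavy = foot alone; LL = one foot; stranded L unfooted): (ˈre:) (ˈfe.mub) (ˈmi:t) ru (ˈbar.lak).
Foot heads: 1, 2, 4, 6.
Primary stress on the rightmost head = syllable 6.
Secondary stress on 1, 2, 4: ˌre:.ˌfe.mub.ˌmi:t.ru.ˈbar.lak.

primary 6, secondary 1, 2, 4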